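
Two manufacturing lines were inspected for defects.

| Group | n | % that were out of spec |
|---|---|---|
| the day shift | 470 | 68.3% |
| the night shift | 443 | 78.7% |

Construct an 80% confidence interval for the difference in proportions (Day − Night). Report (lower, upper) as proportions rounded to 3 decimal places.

(-0.141, -0.067)

The two standard errors are √(0.6830×0.3170/470) = 0.02146 and √(0.7870×0.2130/443) = 0.01945.
Because the samples are independent, SE_diff = √(0.02146² + 0.01945²) = 0.02896.
Using z* = 1.282 for 80%, ME = 1.282 × 0.02896 = 0.03713.
p̂₁ − p̂₂ = -0.1040; interval -0.1040 ± 0.03713 gives (-0.141, -0.067).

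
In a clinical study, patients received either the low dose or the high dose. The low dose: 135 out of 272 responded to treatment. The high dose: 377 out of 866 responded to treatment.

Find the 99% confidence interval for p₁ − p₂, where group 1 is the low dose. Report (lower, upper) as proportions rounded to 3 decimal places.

(-0.028, 0.150)

Sample proportions: 135/272 = 0.4963, 377/866 = 0.4353.
Each SE is √(p̂(1−p̂)/n): √(0.4963·0.5037/272) = 0.03032 and √(0.4353·0.5647/866) = 0.01685.
SE(p̂₁ − p̂₂) = √(SE₁² + SE₂²) = √(0.0009193024 + 0.0002839225) = 0.03469, since the two samples are independent.
At 99% confidence z* = 2.576; margin = 2.576 × 0.03469 = 0.08936.
The difference is 0.4963 − 0.4353 = 0.0610, so the interval is 0.0610 ± 0.08936 = (-0.028, 0.150).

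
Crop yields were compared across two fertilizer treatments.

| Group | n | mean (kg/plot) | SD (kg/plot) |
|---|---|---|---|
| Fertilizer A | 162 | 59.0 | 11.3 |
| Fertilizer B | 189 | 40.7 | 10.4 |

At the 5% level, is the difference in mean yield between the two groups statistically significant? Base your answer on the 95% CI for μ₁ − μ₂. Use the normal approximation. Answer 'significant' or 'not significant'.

Standard errors of each mean: 11.3/√162 = 0.8878 and 10.4/√189 = 0.7565.
SE(x̄₁ − x̄₂) = √(0.8878² + 0.7565²) = 1.1664 for independent samples with unequal variances.
With z* = 1.960, the margin is 1.960 × 1.1664 = 2.2861.
x̄₁ − x̄₂ = 59.0 − 40.7 = 18.3000; the interval is 18.3000 ± 2.2861 = (16.0139, 20.5861).
The interval (16.0139, 20.5861) does not contain 0, so the difference is significant.

significant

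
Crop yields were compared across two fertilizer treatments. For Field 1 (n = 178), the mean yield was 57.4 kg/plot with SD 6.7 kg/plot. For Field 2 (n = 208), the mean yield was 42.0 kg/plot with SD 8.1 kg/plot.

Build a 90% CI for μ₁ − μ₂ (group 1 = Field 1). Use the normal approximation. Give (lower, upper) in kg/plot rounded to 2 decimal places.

(14.16, 16.64)

Standard errors of each mean: 6.7/√178 = 0.5022 and 8.1/√208 = 0.5616.
SE(x̄₁ − x̄₂) = √(0.5022² + 0.5616²) = 0.7534 for independent samples with unequal variances.
With z* = 1.645, the margin is 1.645 × 0.7534 = 1.2393.
x̄₁ − x̄₂ = 57.4 − 42.0 = 15.4000; the interval is 15.4000 ± 1.2393 = (14.16, 16.64).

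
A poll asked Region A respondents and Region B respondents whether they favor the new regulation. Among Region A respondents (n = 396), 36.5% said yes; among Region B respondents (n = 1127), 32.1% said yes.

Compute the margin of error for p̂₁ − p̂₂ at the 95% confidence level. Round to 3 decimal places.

SE₁ = √(p̂₁(1−p̂₁)/n₁) = √(0.3650·0.6350/396) = 0.02419; SE₂ = √(0.3210·0.6790/1127) = 0.01391.
Independent samples: SE of the difference = √(SE₁² + SE₂²) = √(0.0005851561 + 0.0001934881) = 0.02790.
z* for 95% confidence is 1.960, so the margin of error is 1.960 × 0.02790 = 0.05468.

0.055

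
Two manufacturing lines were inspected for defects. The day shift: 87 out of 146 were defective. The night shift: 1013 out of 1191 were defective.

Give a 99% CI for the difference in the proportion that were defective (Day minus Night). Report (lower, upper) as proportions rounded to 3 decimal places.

Sample proportions: 87/146 = 0.5959, 1013/1191 = 0.8505.
Each SE is √(p̂(1−p̂)/n): √(0.5959·0.4041/146) = 0.04061 and √(0.8505·0.1495/1191) = 0.01033.
SE(p̂₁ − p̂₂) = √(SE₁² + SE₂²) = √(0.0016491721 + 0.0001067089) = 0.04190, since the two samples are independent.
At 99% confidence z* = 2.576; margin = 2.576 × 0.04190 = 0.10793.
The difference is 0.5959 − 0.8505 = -0.2546, so the interval is -0.2546 ± 0.10793 = (-0.363, -0.147).

(-0.363, -0.147)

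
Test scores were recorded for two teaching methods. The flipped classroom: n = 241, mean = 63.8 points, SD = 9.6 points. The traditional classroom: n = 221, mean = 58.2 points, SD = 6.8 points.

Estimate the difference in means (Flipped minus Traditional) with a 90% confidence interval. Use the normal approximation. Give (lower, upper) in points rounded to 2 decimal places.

(4.33, 6.87)

Standard errors of each mean: 9.6/√241 = 0.6184 and 6.8/√221 = 0.4574.
SE(x̄₁ − x̄₂) = √(0.6184² + 0.4574²) = 0.7692 for independent samples with unequal variances.
With z* = 1.645, the margin is 1.645 × 0.7692 = 1.2653.
x̄₁ − x̄₂ = 63.8 − 58.2 = 5.6000; the interval is 5.6000 ± 1.2653 = (4.33, 6.87).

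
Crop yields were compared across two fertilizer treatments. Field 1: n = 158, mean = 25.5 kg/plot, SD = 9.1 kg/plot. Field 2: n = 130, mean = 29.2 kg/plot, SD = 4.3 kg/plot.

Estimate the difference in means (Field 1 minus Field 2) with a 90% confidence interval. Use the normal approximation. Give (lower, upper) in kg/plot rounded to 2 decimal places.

Standard errors of each mean: 9.1/√158 = 0.7240 and 4.3/√130 = 0.3771.
SE(x̄₁ − x̄₂) = √(0.7240² + 0.3771²) = 0.8163 for independent samples with unequal variances.
With z* = 1.645, the margin is 1.645 × 0.8163 = 1.3428.
x̄₁ − x̄₂ = 25.5 − 29.2 = -3.7000; the interval is -3.7000 ± 1.3428 = (-5.04, -2.36).

(-5.04, -2.36)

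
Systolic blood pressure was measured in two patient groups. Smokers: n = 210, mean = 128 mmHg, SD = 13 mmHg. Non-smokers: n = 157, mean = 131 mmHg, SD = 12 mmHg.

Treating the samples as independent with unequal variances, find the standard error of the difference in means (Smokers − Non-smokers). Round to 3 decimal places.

SE₁ = s₁/√n₁ = 13/√210 = 0.8971; SE₂ = 12/√157 = 0.9577.
Independent samples, unequal variances: SE_diff = √(SE₁² + SE₂²) = √(0.80478841 + 0.91718929) = 1.3122.

1.312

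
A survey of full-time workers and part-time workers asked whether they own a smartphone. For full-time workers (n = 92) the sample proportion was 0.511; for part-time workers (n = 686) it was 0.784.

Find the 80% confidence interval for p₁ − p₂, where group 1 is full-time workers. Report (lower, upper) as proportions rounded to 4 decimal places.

SE₁ = √(p̂₁(1−p̂₁)/n₁) = √(0.5110·0.4890/92) = 0.05212; SE₂ = √(0.7840·0.2160/686) = 0.01571.
Independent samples: SE of the difference = √(SE₁² + SE₂²) = √(0.0027164944 + 0.0002468041) = 0.05444.
z* for 80% confidence is 1.282, so the margin of error is 1.282 × 0.05444 = 0.06979.
Point estimate p̂₁ − p̂₂ = 0.5110 − 0.7840 = -0.2730.
-0.2730 ± 0.06979 → (-0.3428, -0.2032).

(-0.3428, -0.2032)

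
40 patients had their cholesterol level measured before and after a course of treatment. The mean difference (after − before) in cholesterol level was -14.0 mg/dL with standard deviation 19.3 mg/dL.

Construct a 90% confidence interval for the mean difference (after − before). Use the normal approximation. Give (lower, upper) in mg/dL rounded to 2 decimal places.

This is a matched-pairs design, so SE = s_d/√n = 19.3/√40 = 3.0516.
Margin = 1.645 × 3.0516 = 5.0199; the interval is -14.0 ± 5.0199 = (-19.02, -8.98).

(-19.02, -8.98)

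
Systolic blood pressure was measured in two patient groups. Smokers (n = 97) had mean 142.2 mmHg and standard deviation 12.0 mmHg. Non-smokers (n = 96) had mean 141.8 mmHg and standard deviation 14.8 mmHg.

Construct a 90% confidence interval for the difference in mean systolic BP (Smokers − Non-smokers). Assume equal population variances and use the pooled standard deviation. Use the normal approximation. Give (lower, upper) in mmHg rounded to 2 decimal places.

(-2.79, 3.59)

Pooled variance s_p² = [96·12.0² + 95·14.8²] / (97+96−2) = 181.3236, so s_p = 13.4656.
SE_diff = s_p·√(1/n₁ + 1/n₂) = 13.4656·√(1/97 + 1/96) = 1.9386.
z* = 1.645; margin = 1.645 × 1.9386 = 3.1890.
Difference = 142.2 − 141.8 = 0.4000.
0.4000 ± 3.1890 → (-2.79, 3.59).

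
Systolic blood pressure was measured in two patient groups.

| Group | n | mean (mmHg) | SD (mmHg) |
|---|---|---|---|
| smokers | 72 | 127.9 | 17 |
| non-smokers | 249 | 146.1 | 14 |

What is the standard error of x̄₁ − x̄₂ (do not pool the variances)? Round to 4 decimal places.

2.1911

SE₁ = s₁/√n₁ = 17/√72 = 2.0035; SE₂ = 14/√249 = 0.8872.
Independent samples, unequal variances: SE_diff = √(SE₁² + SE₂²) = √(4.01401225 + 0.78712384) = 2.1911.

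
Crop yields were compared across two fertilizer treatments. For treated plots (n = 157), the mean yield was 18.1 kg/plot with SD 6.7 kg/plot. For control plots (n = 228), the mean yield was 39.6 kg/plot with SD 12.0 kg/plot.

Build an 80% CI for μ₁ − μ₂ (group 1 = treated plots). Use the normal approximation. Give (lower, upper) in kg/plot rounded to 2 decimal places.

(-22.73, -20.27)

Per-group SEs: s₁/√n₁ = 6.7/√157 = 0.5347, s₂/√n₂ = 12.0/√228 = 0.7947.
Unpooled SE of the difference: √(0.28590409 + 0.63154809) = 0.9578.
Margin of error = z* · SE = 1.282 × 0.9578 = 1.2279.
x̄₁ − x̄₂ = 18.1 − 39.6 = -21.5000.
CI: -21.5000 ± 1.2279 = (-22.73, -20.27).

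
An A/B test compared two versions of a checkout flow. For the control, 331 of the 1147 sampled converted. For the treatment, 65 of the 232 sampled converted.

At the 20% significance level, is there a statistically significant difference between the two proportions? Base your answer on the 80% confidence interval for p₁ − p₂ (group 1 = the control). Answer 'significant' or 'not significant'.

not significant

Sample proportions: 331/1147 = 0.2886, 65/232 = 0.2802.
Each SE is √(p̂(1−p̂)/n): √(0.2886·0.7114/1147) = 0.01338 and √(0.2802·0.7198/232) = 0.02948.
SE(p̂₁ − p̂₂) = √(SE₁² + SE₂²) = √(0.0001790244 + 0.0008690704) = 0.03237, since the two samples are independent.
At 80% confidence z* = 1.282; margin = 1.282 × 0.03237 = 0.04150.
The difference is 0.2886 − 0.2802 = 0.0084, so the interval is 0.0084 ± 0.04150 = (-0.03310, 0.04990).
The interval (-0.03310, 0.04990) contains 0, so the difference is not significant.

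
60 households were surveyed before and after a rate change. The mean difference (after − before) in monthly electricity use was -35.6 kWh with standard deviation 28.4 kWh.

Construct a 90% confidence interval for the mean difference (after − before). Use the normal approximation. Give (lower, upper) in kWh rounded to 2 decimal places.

(-41.63, -29.57)

This is a matched-pairs design, so SE = s_d/√n = 28.4/√60 = 3.6664.
Margin = 1.645 × 3.6664 = 6.0312; the interval is -35.6 ± 6.0312 = (-41.63, -29.57).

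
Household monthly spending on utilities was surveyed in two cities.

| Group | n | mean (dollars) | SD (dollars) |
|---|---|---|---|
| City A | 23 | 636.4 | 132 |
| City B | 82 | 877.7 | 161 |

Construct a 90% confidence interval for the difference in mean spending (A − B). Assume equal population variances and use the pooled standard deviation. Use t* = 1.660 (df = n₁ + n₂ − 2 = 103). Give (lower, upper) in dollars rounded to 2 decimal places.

(-302.11, -180.49)

Pooled variance s_p² = [22·132² + 81·161²] / (23+82−2) = 24106.1068, so s_p = 155.2614.
SE_diff = s_p·√(1/n₁ + 1/n₂) = 155.2614·√(1/23 + 1/82) = 36.6342.
t* = 1.660; margin = 1.660 × 36.6342 = 60.8128.
Difference = 636.4 − 877.7 = -241.3000.
-241.3000 ± 60.8128 → (-302.11, -180.49).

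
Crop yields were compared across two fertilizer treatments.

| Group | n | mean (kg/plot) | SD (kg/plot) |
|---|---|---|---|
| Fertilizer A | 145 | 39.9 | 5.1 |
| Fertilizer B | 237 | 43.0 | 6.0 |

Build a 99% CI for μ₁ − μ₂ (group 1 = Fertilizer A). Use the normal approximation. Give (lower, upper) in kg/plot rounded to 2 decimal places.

Per-group SEs: s₁/√n₁ = 5.1/√145 = 0.4235, s₂/√n₂ = 6.0/√237 = 0.3897.
Unpooled SE of the difference: √(0.17935225 + 0.15186609) = 0.5755.
Margin of error = z* · SE = 2.576 × 0.5755 = 1.4825.
x̄₁ − x̄₂ = 39.9 − 43.0 = -3.1000.
CI: -3.1000 ± 1.4825 = (-4.58, -1.62).

(-4.58, -1.62)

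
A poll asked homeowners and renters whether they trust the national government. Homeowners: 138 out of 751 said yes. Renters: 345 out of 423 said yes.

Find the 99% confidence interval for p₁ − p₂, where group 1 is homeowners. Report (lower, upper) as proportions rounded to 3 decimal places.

Sample proportions: 138/751 = 0.1838, 345/423 = 0.8156.
Each SE is √(p̂(1−p̂)/n): √(0.1838·0.8162/751) = 0.01413 and √(0.8156·0.1844/423) = 0.01886.
SE(p̂₁ − p̂₂) = √(SE₁² + SE₂²) = √(0.0001996569 + 0.0003556996) = 0.02357, since the two samples are independent.
At 99% confidence z* = 2.576; margin = 2.576 × 0.02357 = 0.06072.
The difference is 0.1838 − 0.8156 = -0.6318, so the interval is -0.6318 ± 0.06072 = (-0.693, -0.571).

(-0.693, -0.571)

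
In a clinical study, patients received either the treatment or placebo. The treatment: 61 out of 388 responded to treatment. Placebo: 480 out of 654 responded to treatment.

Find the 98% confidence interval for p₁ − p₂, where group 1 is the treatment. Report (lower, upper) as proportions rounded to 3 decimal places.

(-0.636, -0.518)

First, p̂₁ = 61/388 = 0.1572; p̂₂ = 480/654 = 0.7339.
The two standard errors are √(0.1572×0.8428/388) = 0.01848 and √(0.7339×0.2661/654) = 0.01728.
Because the samples are independent, SE_diff = √(0.01848² + 0.01728²) = 0.02530.
Using z* = 2.326 for 98%, ME = 2.326 × 0.02530 = 0.05885.
p̂₁ − p̂₂ = -0.5767; interval -0.5767 ± 0.05885 gives (-0.636, -0.518).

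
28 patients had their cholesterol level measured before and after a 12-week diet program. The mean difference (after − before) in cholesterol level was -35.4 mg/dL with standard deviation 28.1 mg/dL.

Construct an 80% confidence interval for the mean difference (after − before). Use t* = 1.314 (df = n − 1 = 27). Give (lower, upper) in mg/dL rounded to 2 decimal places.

This is a matched-pairs design, so SE = s_d/√n = 28.1/√28 = 5.3104.
Margin = 1.314 × 5.3104 = 6.9779; the interval is -35.4 ± 6.9779 = (-42.38, -28.42).

(-42.38, -28.42)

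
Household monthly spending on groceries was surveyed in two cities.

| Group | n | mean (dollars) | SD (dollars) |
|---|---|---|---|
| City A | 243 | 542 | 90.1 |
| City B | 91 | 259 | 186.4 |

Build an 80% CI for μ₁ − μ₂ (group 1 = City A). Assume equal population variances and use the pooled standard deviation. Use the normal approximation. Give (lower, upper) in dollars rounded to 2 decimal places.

Pooled variance s_p² = [242·90.1² + 90·186.4²] / (243+91−2) = 15336.1591, so s_p = 123.8392.
SE_diff = s_p·√(1/n₁ + 1/n₂) = 123.8392·√(1/243 + 1/91) = 15.2198.
z* = 1.282; margin = 1.282 × 15.2198 = 19.5118.
Difference = 542 − 259 = 283.0000.
283.0000 ± 19.5118 → (263.49, 302.51).

(263.49, 302.51)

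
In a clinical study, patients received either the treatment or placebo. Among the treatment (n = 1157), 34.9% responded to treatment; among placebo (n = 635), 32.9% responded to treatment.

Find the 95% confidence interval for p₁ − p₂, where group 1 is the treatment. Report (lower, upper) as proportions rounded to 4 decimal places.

(-0.0257, 0.0657)

Each SE is √(p̂(1−p̂)/n): √(0.3490·0.6510/1157) = 0.01401 and √(0.3290·0.6710/635) = 0.01865.
SE(p̂₁ − p̂₂) = √(SE₁² + SE₂²) = √(0.0001962801 + 0.0003478225) = 0.02333, since the two samples are independent.
At 95% confidence z* = 1.960; margin = 1.960 × 0.02333 = 0.04573.
The difference is 0.3490 − 0.3290 = 0.0200, so the interval is 0.0200 ± 0.04573 = (-0.0257, 0.0657).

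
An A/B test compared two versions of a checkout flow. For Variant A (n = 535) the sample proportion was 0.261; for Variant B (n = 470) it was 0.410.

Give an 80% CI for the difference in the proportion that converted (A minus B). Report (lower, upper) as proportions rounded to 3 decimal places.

(-0.187, -0.111)

SE₁ = √(p̂₁(1−p̂₁)/n₁) = √(0.2610·0.7390/535) = 0.01899; SE₂ = √(0.4100·0.5900/470) = 0.02269.
Independent samples: SE of the difference = √(SE₁² + SE₂²) = √(0.0003606201 + 0.0005148361) = 0.02959.
z* for 80% confidence is 1.282, so the margin of error is 1.282 × 0.02959 = 0.03793.
Point estimate p̂₁ − p̂₂ = 0.2610 − 0.4100 = -0.1490.
-0.1490 ± 0.03793 → (-0.187, -0.111).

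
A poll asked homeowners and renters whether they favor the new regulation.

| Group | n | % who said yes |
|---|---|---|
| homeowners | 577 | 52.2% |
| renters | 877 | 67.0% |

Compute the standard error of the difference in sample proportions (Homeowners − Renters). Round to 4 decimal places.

0.0262

Each SE is √(p̂(1−p̂)/n): √(0.5220·0.4780/577) = 0.02080 and √(0.6700·0.3300/877) = 0.01588.
SE(p̂₁ − p̂₂) = √(SE₁² + SE₂²) = √(0.00043264 + 0.0002521744) = 0.02617, since the two samples are independent.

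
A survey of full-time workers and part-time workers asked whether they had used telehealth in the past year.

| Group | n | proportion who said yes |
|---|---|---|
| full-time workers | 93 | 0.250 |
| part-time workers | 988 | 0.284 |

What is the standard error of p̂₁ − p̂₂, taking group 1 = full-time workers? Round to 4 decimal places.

Each SE is √(p̂(1−p̂)/n): √(0.2500·0.7500/93) = 0.04490 and √(0.2840·0.7160/988) = 0.01435.
SE(p̂₁ − p̂₂) = √(SE₁² + SE₂²) = √(0.00201601 + 0.0002059225) = 0.04714, since the two samples are independent.

0.0471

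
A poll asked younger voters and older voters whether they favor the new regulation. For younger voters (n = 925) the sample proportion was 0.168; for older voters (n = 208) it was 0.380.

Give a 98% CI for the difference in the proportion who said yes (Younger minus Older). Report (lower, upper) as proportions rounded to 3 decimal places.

SE₁ = √(p̂₁(1−p̂₁)/n₁) = √(0.1680·0.8320/925) = 0.01229; SE₂ = √(0.3800·0.6200/208) = 0.03366.
Independent samples: SE of the difference = √(SE₁² + SE₂²) = √(0.0001510441 + 0.0011329956) = 0.03583.
z* for 98% confidence is 2.326, so the margin of error is 2.326 × 0.03583 = 0.08334.
Point estimate p̂₁ − p̂₂ = 0.1680 − 0.3800 = -0.2120.
-0.2120 ± 0.08334 → (-0.295, -0.129).

(-0.295, -0.129)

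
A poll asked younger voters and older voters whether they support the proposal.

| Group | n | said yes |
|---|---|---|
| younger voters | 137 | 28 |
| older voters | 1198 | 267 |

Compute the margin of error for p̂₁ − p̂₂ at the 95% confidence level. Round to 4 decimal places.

0.0715

First, p̂₁ = 28/137 = 0.2044; p̂₂ = 267/1198 = 0.2229.
The two standard errors are √(0.2044×0.7956/137) = 0.03445 and √(0.2229×0.7771/1198) = 0.01202.
Because the samples are independent, SE_diff = √(0.03445² + 0.01202²) = 0.03649.
Using z* = 1.960 for 95%, ME = 1.960 × 0.03649 = 0.07152.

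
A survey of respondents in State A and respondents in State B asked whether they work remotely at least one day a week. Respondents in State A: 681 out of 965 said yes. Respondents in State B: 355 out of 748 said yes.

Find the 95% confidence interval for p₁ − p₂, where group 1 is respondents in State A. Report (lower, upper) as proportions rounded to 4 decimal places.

Sample proportions: 681/965 = 0.7057, 355/748 = 0.4746.
Each SE is √(p̂(1−p̂)/n): √(0.7057·0.2943/965) = 0.01467 and √(0.4746·0.5254/748) = 0.01826.
SE(p̂₁ − p̂₂) = √(SE₁² + SE₂²) = √(0.0002152089 + 0.0003334276) = 0.02342, since the two samples are independent.
At 95% confidence z* = 1.960; margin = 1.960 × 0.02342 = 0.04590.
The difference is 0.7057 − 0.4746 = 0.2311, so the interval is 0.2311 ± 0.04590 = (0.1852, 0.2770).

(0.1852, 0.2770)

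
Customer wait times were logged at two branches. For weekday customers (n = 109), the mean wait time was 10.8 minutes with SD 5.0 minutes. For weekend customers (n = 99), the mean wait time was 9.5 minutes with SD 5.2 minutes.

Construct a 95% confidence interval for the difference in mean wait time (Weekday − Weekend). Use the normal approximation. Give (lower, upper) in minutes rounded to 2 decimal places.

Standard errors of each mean: 5.0/√109 = 0.4789 and 5.2/√99 = 0.5226.
SE(x̄₁ − x̄₂) = √(0.4789² + 0.5226²) = 0.7088 for independent samples with unequal variances.
With z* = 1.960, the margin is 1.960 × 0.7088 = 1.3892.
x̄₁ − x̄₂ = 10.8 − 9.5 = 1.3000; the interval is 1.3000 ± 1.3892 = (-0.09, 2.69).

(-0.09, 2.69)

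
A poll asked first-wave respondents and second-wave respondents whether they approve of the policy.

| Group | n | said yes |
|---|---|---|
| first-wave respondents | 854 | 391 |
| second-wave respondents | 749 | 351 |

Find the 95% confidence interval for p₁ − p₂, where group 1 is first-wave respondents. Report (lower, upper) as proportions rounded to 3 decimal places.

(-0.060, 0.038)

Sample proportions: 391/854 = 0.4578, 351/749 = 0.4686.
Each SE is √(p̂(1−p̂)/n): √(0.4578·0.5422/854) = 0.01705 and √(0.4686·0.5314/749) = 0.01823.
SE(p̂₁ − p̂₂) = √(SE₁² + SE₂²) = √(0.0002907025 + 0.0003323329) = 0.02496, since the two samples are independent.
At 95% confidence z* = 1.960; margin = 1.960 × 0.02496 = 0.04892.
The difference is 0.4578 − 0.4686 = -0.0108, so the interval is -0.0108 ± 0.04892 = (-0.060, 0.038).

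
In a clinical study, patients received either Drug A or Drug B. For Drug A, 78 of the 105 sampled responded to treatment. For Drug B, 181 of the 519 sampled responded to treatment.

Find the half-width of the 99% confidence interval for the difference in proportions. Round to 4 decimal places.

0.1224

Sample proportions: 78/105 = 0.7429, 181/519 = 0.3487.
Each SE is √(p̂(1−p̂)/n): √(0.7429·0.2571/105) = 0.04265 and √(0.3487·0.6513/519) = 0.02092.
SE(p̂₁ − p̂₂) = √(SE₁² + SE₂²) = √(0.0018190225 + 0.0004376464) = 0.04750, since the two samples are independent.
At 99% confidence z* = 2.576; margin = 2.576 × 0.04750 = 0.12236.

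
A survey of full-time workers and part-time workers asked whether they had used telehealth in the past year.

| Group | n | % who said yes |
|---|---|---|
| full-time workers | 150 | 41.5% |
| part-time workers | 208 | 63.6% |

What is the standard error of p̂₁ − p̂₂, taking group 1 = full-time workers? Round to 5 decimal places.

0.05226

The two standard errors are √(0.4150×0.5850/150) = 0.04023 and √(0.6360×0.3640/208) = 0.03336.
Because the samples are independent, SE_diff = √(0.04023² + 0.03336²) = 0.05226.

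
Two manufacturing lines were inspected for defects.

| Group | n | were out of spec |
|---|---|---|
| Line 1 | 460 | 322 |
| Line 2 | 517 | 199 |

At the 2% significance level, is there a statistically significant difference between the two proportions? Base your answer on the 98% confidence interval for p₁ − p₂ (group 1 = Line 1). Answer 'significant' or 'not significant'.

Sample proportions: 322/460 = 0.7000, 199/517 = 0.3849.
Each SE is √(p̂(1−p̂)/n): √(0.7000·0.3000/460) = 0.02137 and √(0.3849·0.6151/517) = 0.02140.
SE(p̂₁ − p̂₂) = √(SE₁² + SE₂²) = √(0.0004566769 + 0.00045796) = 0.03024, since the two samples are independent.
At 98% confidence z* = 2.326; margin = 2.326 × 0.03024 = 0.07034.
The difference is 0.7000 − 0.3849 = 0.3151, so the interval is 0.3151 ± 0.07034 = (0.24476, 0.38544).
The interval (0.24476, 0.38544) does not contain 0, so the difference is significant.

significant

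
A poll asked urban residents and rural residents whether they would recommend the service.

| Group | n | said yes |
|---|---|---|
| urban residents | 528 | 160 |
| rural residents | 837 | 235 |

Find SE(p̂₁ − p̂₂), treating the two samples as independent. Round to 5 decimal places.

Sample proportions: 160/528 = 0.3030, 235/837 = 0.2808.
Each SE is √(p̂(1−p̂)/n): √(0.3030·0.6970/528) = 0.02000 and √(0.2808·0.7192/837) = 0.01553.
SE(p̂₁ − p̂₂) = √(SE₁² + SE₂²) = √(0.0004 + 0.0002411809) = 0.02532, since the two samples are independent.

0.02532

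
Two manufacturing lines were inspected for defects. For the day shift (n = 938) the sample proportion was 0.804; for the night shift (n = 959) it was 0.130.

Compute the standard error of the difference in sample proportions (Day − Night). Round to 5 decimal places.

0.01691

Each SE is √(p̂(1−p̂)/n): √(0.8040·0.1960/938) = 0.01296 and √(0.1300·0.8700/959) = 0.01086.
SE(p̂₁ − p̂₂) = √(SE₁² + SE₂²) = √(0.0001679616 + 0.0001179396) = 0.01691, since the two samples are independent.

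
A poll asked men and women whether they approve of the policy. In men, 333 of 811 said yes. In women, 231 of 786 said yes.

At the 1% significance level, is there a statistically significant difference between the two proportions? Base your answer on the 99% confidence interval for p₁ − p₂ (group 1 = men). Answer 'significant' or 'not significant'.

p̂₁ = 333/811 = 0.4106 and p̂₂ = 231/786 = 0.2939.
SE₁ = √(p̂₁(1−p̂₁)/n₁) = √(0.4106·0.5894/811) = 0.01727; SE₂ = √(0.2939·0.7061/786) = 0.01625.
Independent samples: SE of the difference = √(SE₁² + SE₂²) = √(0.0002982529 + 0.0002640625) = 0.02371.
z* for 99% confidence is 2.576, so the margin of error is 2.576 × 0.02371 = 0.06108.
Point estimate p̂₁ − p̂₂ = 0.4106 − 0.2939 = 0.1167.
0.1167 ± 0.06108 → (0.05562, 0.17778).
The interval (0.05562, 0.17778) does not contain 0, so the difference is significant.

significant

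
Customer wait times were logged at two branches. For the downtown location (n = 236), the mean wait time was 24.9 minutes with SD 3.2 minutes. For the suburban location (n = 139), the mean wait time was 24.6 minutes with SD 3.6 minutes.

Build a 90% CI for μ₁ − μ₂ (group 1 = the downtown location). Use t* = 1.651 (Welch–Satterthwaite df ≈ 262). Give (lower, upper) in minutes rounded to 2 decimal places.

Standard errors of each mean: 3.2/√236 = 0.2083 and 3.6/√139 = 0.3053.
SE(x̄₁ − x̄₂) = √(0.2083² + 0.3053²) = 0.3696 for independent samples with unequal variances.
With t* = 1.651, the margin is 1.651 × 0.3696 = 0.6102.
x̄₁ − x̄₂ = 24.9 − 24.6 = 0.3000; the interval is 0.3000 ± 0.6102 = (-0.31, 0.91).

(-0.31, 0.91)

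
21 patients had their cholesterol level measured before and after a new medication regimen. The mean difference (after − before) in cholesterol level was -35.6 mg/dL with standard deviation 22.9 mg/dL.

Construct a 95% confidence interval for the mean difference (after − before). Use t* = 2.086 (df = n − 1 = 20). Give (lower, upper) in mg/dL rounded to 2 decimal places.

Paired design: SE = s_d/√n = 22.9/√21 = 4.9972.
t* = 2.086; margin of error = 2.086 × 4.9972 = 10.4242.
-35.6 ± 10.4242 → (-46.02, -25.18).

(-46.02, -25.18)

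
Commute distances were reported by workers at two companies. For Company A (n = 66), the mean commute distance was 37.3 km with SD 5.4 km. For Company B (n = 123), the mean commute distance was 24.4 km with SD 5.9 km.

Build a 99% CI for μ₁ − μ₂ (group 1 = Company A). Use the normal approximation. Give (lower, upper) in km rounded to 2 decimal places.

(10.71, 15.09)

SE₁ = s₁/√n₁ = 5.4/√66 = 0.6647; SE₂ = 5.9/√123 = 0.5320.
Independent samples, unequal variances: SE_diff = √(SE₁² + SE₂²) = √(0.44182609 + 0.283024) = 0.8514.
z* = 2.576, so margin of error = 2.576 × 0.8514 = 2.1932.
Difference in means = 37.3 − 24.4 = 12.9000.
12.9000 ± 2.1932 → (10.71, 15.09).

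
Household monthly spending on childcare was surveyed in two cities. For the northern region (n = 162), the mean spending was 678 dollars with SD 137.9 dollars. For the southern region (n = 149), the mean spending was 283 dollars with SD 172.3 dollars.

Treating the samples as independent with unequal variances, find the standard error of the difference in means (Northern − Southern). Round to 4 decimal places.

17.7941

Per-group SEs: s₁/√n₁ = 137.9/√162 = 10.8344, s₂/√n₂ = 172.3/√149 = 14.1154.
Unpooled SE of the difference: √(117.38422336 + 199.24451716) = 17.7941.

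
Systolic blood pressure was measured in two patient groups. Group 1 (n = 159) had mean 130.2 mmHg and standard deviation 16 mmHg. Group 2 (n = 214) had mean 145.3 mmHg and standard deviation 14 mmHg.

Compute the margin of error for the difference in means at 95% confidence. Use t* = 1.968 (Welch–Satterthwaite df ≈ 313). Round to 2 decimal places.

3.13

Per-group SEs: s₁/√n₁ = 16/√159 = 1.2689, s₂/√n₂ = 14/√214 = 0.9570.
Unpooled SE of the difference: √(1.61010721 + 0.915849) = 1.5893.
Margin of error = t* · SE = 1.968 × 1.5893 = 3.1277.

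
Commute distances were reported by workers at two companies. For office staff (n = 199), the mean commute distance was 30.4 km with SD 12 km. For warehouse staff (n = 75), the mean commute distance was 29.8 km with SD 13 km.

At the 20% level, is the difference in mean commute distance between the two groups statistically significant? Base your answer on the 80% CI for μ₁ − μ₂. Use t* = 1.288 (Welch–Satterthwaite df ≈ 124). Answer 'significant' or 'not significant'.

Standard errors of each mean: 12/√199 = 0.8507 and 13/√75 = 1.5011.
SE(x̄₁ − x̄₂) = √(0.8507² + 1.5011²) = 1.7254 for independent samples with unequal variances.
With t* = 1.288, the margin is 1.288 × 1.7254 = 2.2223.
x̄₁ − x̄₂ = 30.4 − 29.8 = 0.6000; the interval is 0.6000 ± 2.2223 = (-1.6223, 2.8223).
The interval (-1.6223, 2.8223) contains 0, so the difference is not significant.

not significant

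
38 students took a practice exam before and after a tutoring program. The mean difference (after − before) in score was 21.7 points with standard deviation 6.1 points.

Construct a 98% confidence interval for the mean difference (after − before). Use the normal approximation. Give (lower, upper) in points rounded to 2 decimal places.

(19.40, 24.00)

Paired design: SE = s_d/√n = 6.1/√38 = 0.9896.
z* = 2.326; margin of error = 2.326 × 0.9896 = 2.3018.
21.7 ± 2.3018 → (19.40, 24.00).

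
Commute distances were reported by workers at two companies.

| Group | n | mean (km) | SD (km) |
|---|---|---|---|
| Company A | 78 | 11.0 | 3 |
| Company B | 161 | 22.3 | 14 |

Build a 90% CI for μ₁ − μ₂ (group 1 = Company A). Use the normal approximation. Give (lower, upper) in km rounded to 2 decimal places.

(-13.20, -9.40)

Standard errors of each mean: 3/√78 = 0.3397 and 14/√161 = 1.1034.
SE(x̄₁ − x̄₂) = √(0.3397² + 1.1034²) = 1.1545 for independent samples with unequal variances.
With z* = 1.645, the margin is 1.645 × 1.1545 = 1.8992.
x̄₁ − x̄₂ = 11.0 − 22.3 = -11.3000; the interval is -11.3000 ± 1.8992 = (-13.20, -9.40).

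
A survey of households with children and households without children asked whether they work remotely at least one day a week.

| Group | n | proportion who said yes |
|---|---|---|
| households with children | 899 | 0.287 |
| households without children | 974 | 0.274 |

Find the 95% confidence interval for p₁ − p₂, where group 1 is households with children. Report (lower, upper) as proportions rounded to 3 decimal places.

(-0.028, 0.054)

Each SE is √(p̂(1−p̂)/n): √(0.2870·0.7130/899) = 0.01509 and √(0.2740·0.7260/974) = 0.01429.
SE(p̂₁ − p̂₂) = √(SE₁² + SE₂²) = √(0.0002277081 + 0.0002042041) = 0.02078, since the two samples are independent.
At 95% confidence z* = 1.960; margin = 1.960 × 0.02078 = 0.04073.
The difference is 0.2870 − 0.2740 = 0.0130, so the interval is 0.0130 ± 0.04073 = (-0.028, 0.054).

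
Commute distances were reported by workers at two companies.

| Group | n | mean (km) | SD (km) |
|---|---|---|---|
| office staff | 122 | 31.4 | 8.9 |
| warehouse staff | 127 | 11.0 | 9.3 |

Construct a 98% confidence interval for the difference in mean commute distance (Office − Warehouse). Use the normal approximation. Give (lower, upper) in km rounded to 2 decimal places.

Standard errors of each mean: 8.9/√122 = 0.8058 and 9.3/√127 = 0.8252.
SE(x̄₁ − x̄₂) = √(0.8058² + 0.8252²) = 1.1534 for independent samples with unequal variances.
With z* = 2.326, the margin is 2.326 × 1.1534 = 2.6828.
x̄₁ − x̄₂ = 31.4 − 11.0 = 20.4000; the interval is 20.4000 ± 2.6828 = (17.72, 23.08).

(17.72, 23.08)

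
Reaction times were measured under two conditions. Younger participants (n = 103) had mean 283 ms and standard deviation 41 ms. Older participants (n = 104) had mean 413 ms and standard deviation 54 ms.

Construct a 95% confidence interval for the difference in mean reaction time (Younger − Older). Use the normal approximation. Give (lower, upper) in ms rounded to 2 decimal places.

(-143.05, -116.95)

Per-group SEs: s₁/√n₁ = 41/√103 = 4.0399, s₂/√n₂ = 54/√104 = 5.2951.
Unpooled SE of the difference: √(16.32079201 + 28.03808401) = 6.6602.
Margin of error = z* · SE = 1.960 × 6.6602 = 13.0540.
x̄₁ − x̄₂ = 283 − 413 = -130.0000.
CI: -130.0000 ± 13.0540 = (-143.05, -116.95).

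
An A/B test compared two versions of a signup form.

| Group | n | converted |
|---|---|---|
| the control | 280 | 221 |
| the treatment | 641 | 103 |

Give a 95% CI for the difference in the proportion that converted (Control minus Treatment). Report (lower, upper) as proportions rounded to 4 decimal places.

(0.5730, 0.6842)

First, p̂₁ = 221/280 = 0.7893; p̂₂ = 103/641 = 0.1607.
The two standard errors are √(0.7893×0.2107/280) = 0.02437 and √(0.1607×0.8393/641) = 0.01451.
Because the samples are independent, SE_diff = √(0.02437² + 0.01451²) = 0.02836.
Using z* = 1.960 for 95%, ME = 1.960 × 0.02836 = 0.05559.
p̂₁ − p̂₂ = 0.6286; interval 0.6286 ± 0.05559 gives (0.5730, 0.6842).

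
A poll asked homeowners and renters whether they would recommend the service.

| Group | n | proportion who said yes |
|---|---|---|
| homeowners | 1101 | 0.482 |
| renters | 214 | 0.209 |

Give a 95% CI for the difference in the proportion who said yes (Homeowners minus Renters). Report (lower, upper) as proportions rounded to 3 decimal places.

Each SE is √(p̂(1−p̂)/n): √(0.4820·0.5180/1101) = 0.01506 and √(0.2090·0.7910/214) = 0.02779.
SE(p̂₁ − p̂₂) = √(SE₁² + SE₂²) = √(0.0002268036 + 0.0007722841) = 0.03161, since the two samples are independent.
At 95% confidence z* = 1.960; margin = 1.960 × 0.03161 = 0.06196.
The difference is 0.4820 − 0.2090 = 0.2730, so the interval is 0.2730 ± 0.06196 = (0.211, 0.335).

(0.211, 0.335)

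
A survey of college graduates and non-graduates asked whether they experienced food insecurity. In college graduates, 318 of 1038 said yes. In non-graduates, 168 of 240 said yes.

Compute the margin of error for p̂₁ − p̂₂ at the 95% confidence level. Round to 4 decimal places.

First, p̂₁ = 318/1038 = 0.3064; p̂₂ = 168/240 = 0.7000.
The two standard errors are √(0.3064×0.6936/1038) = 0.01431 and √(0.7000×0.3000/240) = 0.02958.
Because the samples are independent, SE_diff = √(0.01431² + 0.02958²) = 0.03286.
Using z* = 1.960 for 95%, ME = 1.960 × 0.03286 = 0.06441.

0.0644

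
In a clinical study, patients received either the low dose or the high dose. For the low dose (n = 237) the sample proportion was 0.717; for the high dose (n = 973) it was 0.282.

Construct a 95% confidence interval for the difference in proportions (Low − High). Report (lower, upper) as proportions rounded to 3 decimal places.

SE₁ = √(p̂₁(1−p̂₁)/n₁) = √(0.7170·0.2830/237) = 0.02926; SE₂ = √(0.2820·0.7180/973) = 0.01443.
Independent samples: SE of the difference = √(SE₁² + SE₂²) = √(0.0008561476 + 0.0002082249) = 0.03262.
z* for 95% confidence is 1.960, so the margin of error is 1.960 × 0.03262 = 0.06394.
Point estimate p̂₁ − p̂₂ = 0.7170 − 0.2820 = 0.4350.
0.4350 ± 0.06394 → (0.371, 0.499).

(0.371, 0.499)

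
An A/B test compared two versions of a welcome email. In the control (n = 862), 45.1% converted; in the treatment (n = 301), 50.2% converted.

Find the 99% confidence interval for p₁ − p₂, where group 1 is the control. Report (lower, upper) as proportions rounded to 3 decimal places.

(-0.137, 0.035)

The two standard errors are √(0.4510×0.5490/862) = 0.01695 and √(0.5020×0.4980/301) = 0.02882.
Because the samples are independent, SE_diff = √(0.01695² + 0.02882²) = 0.03343.
Using z* = 2.576 for 99%, ME = 2.576 × 0.03343 = 0.08612.
p̂₁ − p̂₂ = -0.0510; interval -0.0510 ± 0.08612 gives (-0.137, 0.035).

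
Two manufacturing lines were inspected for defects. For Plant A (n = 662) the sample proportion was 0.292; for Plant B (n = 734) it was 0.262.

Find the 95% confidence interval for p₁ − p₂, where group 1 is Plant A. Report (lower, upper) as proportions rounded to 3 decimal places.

The two standard errors are √(0.2920×0.7080/662) = 0.01767 and √(0.2620×0.7380/734) = 0.01623.
Because the samples are independent, SE_diff = √(0.01767² + 0.01623²) = 0.02399.
Using z* = 1.960 for 95%, ME = 1.960 × 0.02399 = 0.04702.
p̂₁ − p̂₂ = 0.0300; interval 0.0300 ± 0.04702 gives (-0.017, 0.077).

(-0.017, 0.077)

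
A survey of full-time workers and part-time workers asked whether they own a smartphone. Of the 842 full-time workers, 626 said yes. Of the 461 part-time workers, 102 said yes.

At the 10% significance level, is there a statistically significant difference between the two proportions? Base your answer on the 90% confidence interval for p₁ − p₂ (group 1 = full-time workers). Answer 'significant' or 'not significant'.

Sample proportions: 626/842 = 0.7435, 102/461 = 0.2213.
Each SE is √(p̂(1−p̂)/n): √(0.7435·0.2565/842) = 0.01505 and √(0.2213·0.7787/461) = 0.01933.
SE(p̂₁ − p̂₂) = √(SE₁² + SE₂²) = √(0.0002265025 + 0.0003736489) = 0.02450, since the two samples are independent.
At 90% confidence z* = 1.645; margin = 1.645 × 0.02450 = 0.04030.
The difference is 0.7435 − 0.2213 = 0.5222, so the interval is 0.5222 ± 0.04030 = (0.48190, 0.56250).
The interval (0.48190, 0.56250) does not contain 0, so the difference is significant.

significant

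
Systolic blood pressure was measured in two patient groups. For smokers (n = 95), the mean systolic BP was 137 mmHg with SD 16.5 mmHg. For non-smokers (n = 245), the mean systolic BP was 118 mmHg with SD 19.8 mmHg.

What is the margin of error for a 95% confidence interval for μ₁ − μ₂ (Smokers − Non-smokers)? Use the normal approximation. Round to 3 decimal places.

SE₁ = s₁/√n₁ = 16.5/√95 = 1.6929; SE₂ = 19.8/√245 = 1.2650.
Independent samples, unequal variances: SE_diff = √(SE₁² + SE₂²) = √(2.86591041 + 1.600225) = 2.1133.
z* = 1.960, so margin of error = 1.960 × 2.1133 = 4.1421.

4.142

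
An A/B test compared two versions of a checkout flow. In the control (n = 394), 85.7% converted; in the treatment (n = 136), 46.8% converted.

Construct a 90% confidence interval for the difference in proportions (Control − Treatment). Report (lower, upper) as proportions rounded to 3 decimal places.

Each SE is √(p̂(1−p̂)/n): √(0.8570·0.1430/394) = 0.01764 and √(0.4680·0.5320/136) = 0.04279.
SE(p̂₁ − p̂₂) = √(SE₁² + SE₂²) = √(0.0003111696 + 0.0018309841) = 0.04628, since the two samples are independent.
At 90% confidence z* = 1.645; margin = 1.645 × 0.04628 = 0.07613.
The difference is 0.8570 − 0.4680 = 0.3890, so the interval is 0.3890 ± 0.07613 = (0.313, 0.465).

(0.313, 0.465)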